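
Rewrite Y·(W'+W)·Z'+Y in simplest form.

Y·(W'+W)·Z'+Y
= Y·Z'+Y   — complement / identity
= Y   — absorption

Y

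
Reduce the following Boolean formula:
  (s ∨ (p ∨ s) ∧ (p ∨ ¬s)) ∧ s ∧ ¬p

s ∧ ¬p

(s ∨ (p ∨ s) ∧ (p ∨ ¬s)) ∧ s ∧ ¬p
= (s ∨ p ∨ s ∧ ¬s) ∧ s ∧ ¬p
= (s ∨ p) ∧ s ∧ ¬p
= s ∧ ¬p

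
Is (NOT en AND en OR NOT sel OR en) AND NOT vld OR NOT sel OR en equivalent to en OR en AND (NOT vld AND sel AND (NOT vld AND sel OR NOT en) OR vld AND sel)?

No

E1: (NOT en AND en OR NOT sel OR en) AND NOT vld OR NOT sel OR en
    = (NOT sel OR en) AND NOT vld OR NOT sel OR en   — complement / identity
    = NOT sel OR en   — absorption
E2: en OR en AND (NOT vld AND sel AND (NOT vld AND sel OR NOT en) OR vld AND sel)
    = en OR en AND (NOT vld AND sel OR vld AND sel)   — absorption
    = en OR en AND sel   — distribution
    = en   — absorption
These differ: at en=0, sel=0, vld=1, E1 = 1 but E2 = 0.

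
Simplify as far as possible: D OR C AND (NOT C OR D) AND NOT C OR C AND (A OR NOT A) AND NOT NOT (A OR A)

D OR C AND A

D OR C AND (NOT C OR D) AND NOT C OR C AND (A OR NOT A) AND NOT NOT (A OR A)
= D OR C AND (NOT C OR D) AND NOT C OR C AND NOT NOT (A OR A)   — complement / identity
= D OR C AND NOT C OR C AND NOT NOT (A OR A)   — absorption
= D OR C AND NOT NOT (A OR A)   — complement / identity
= D OR C AND NOT NOT A   — idempotence
= D OR C AND A   — double negation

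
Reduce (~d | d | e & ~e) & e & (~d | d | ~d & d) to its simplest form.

(~d | d | e & ~e) & e & (~d | d | ~d & d)
= (~d | d | e & ~e) & e & (~d | d)   (complement / identity)
= (~d | d) & e & (~d | d)   (complement / identity)
= e & (~d | d)   (complement / identity)
= e   (complement / identity)

e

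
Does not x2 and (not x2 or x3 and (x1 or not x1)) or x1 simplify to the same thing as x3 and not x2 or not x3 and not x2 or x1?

Yes

E1: not x2 and (not x2 or x3 and (x1 or not x1)) or x1
    = not x2 and (not x2 or x3) or x1   (complement / identity)
    = not x2 or x1   (absorption)
E2: x3 and not x2 or not x3 and not x2 or x1
    = not x2 or x1   (distribution)
Both reduce to not x2 or x1, so they are equivalent.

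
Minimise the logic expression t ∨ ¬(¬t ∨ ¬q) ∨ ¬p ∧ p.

t

t ∨ ¬(¬t ∨ ¬q) ∨ ¬p ∧ p
= t ∨ t ∧ q ∨ ¬p ∧ p   — De Morgan
= t ∨ ¬p ∧ p   — absorption
= t   — complement / identity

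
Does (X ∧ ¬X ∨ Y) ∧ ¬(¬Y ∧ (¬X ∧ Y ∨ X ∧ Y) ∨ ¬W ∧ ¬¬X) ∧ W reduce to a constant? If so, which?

no

(X ∧ ¬X ∨ Y) ∧ ¬(¬Y ∧ (¬X ∧ Y ∨ X ∧ Y) ∨ ¬W ∧ ¬¬X) ∧ W
= (X ∧ ¬X ∨ Y) ∧ ¬(¬Y ∧ Y ∨ ¬W ∧ ¬¬X) ∧ W   [distribution]
= (X ∧ ¬X ∨ Y) ∧ ¬(¬W ∧ ¬¬X) ∧ W   [complement / identity]
= Y ∧ ¬(¬W ∧ ¬¬X) ∧ W   [complement / identity]
= Y ∧ (W ∨ ¬X) ∧ W   [De Morgan]
= Y ∧ W   [absorption]
This depends on W, Y, so it is not a constant.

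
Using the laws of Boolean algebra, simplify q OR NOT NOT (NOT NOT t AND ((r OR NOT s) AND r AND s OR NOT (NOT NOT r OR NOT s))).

q OR NOT NOT (NOT NOT t AND ((r OR NOT s) AND r AND s OR NOT (NOT NOT r OR NOT s)))
= q OR NOT NOT (NOT NOT t AND (r AND s OR NOT (NOT NOT r OR NOT s)))   (absorption)
= q OR NOT NOT (NOT NOT t AND (r AND s OR NOT r AND s))   (De Morgan)
= q OR NOT NOT (t AND (r AND s OR NOT r AND s))   (double negation)
= q OR NOT NOT (t AND s)   (distribution)
= q OR t AND s   (double negation)

q OR t AND s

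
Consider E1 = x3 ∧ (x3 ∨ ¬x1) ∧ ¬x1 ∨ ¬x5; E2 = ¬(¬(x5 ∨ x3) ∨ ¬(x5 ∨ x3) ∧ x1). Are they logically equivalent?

No

E1: x3 ∧ (x3 ∨ ¬x1) ∧ ¬x1 ∨ ¬x5
    = x3 ∧ ¬x1 ∨ ¬x5   [absorption]
E2: ¬(¬(x5 ∨ x3) ∨ ¬(x5 ∨ x3) ∧ x1)
    = ¬¬(x5 ∨ x3)   [absorption]
    = x5 ∨ x3   [double negation]
These differ: at x1=1, x3=0, x5=1, E1 = 0 but E2 = 1.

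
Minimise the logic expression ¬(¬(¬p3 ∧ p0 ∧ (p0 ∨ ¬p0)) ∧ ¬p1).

¬p3 ∧ p0 ∨ p1

¬(¬(¬p3 ∧ p0 ∧ (p0 ∨ ¬p0)) ∧ ¬p1)
= ¬(¬(¬p3 ∧ p0) ∧ ¬p1)   [complement / identity]
= ¬p3 ∧ p0 ∨ p1   [De Morgan]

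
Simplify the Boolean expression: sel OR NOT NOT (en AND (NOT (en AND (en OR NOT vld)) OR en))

sel OR NOT NOT (en AND (NOT (en AND (en OR NOT vld)) OR en))
= sel OR NOT NOT (en AND (NOT en OR en))
= sel OR en AND (NOT en OR en)
= sel OR en

sel OR en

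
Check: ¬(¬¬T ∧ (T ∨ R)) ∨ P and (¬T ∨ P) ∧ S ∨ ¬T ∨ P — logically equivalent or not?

E1: ¬(¬¬T ∧ (T ∨ R)) ∨ P
    = ¬(T ∧ (T ∨ R)) ∨ P   [double negation]
    = ¬T ∨ P   [absorption]
E2: (¬T ∨ P) ∧ S ∨ ¬T ∨ P
    = ¬T ∨ P   [absorption]
Both reduce to ¬T ∨ P, so they are equivalent.

Yes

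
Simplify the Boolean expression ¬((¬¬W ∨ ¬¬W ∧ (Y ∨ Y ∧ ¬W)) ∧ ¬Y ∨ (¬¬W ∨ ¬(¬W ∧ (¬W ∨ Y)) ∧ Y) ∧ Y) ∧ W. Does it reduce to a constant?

¬((¬¬W ∨ ¬¬W ∧ (Y ∨ Y ∧ ¬W)) ∧ ¬Y ∨ (¬¬W ∨ ¬(¬W ∧ (¬W ∨ Y)) ∧ Y) ∧ Y) ∧ W
= ¬((¬¬W ∨ ¬¬W ∧ (Y ∨ Y ∧ ¬W)) ∧ ¬Y ∨ (¬¬W ∨ ¬¬W ∧ Y) ∧ Y) ∧ W   [absorption]
= ¬((¬¬W ∨ ¬¬W ∧ Y) ∧ ¬Y ∨ (¬¬W ∨ ¬¬W ∧ Y) ∧ Y) ∧ W   [absorption]
= ¬(¬¬W ∨ ¬¬W ∧ Y) ∧ W   [distribution]
= ¬¬¬W ∧ W   [absorption]
= ¬W ∧ W   [double negation]
= False   [complement]

False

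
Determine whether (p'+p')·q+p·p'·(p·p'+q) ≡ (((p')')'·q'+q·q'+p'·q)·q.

E1: (p'+p')·q+p·p'·(p·p'+q)
    = (p'+p')·q+p·p'   [absorption]
    = p'·q+p·p'   [idempotence]
    = p'·q   [complement / identity]
E2: (((p')')'·q'+q·q'+p'·q)·q
    = (((p')')'·q'+p'·q)·q   [complement / identity]
    = (p'·q'+p'·q)·q   [double negation]
    = p'·q   [distribution]
Both reduce to p'·q, so they are equivalent.

Yes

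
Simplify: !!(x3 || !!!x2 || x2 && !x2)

x3 || !x2

!!(x3 || !!!x2 || x2 && !x2)
= x3 || !!!x2 || x2 && !x2
= x3 || !!!x2
= x3 || !x2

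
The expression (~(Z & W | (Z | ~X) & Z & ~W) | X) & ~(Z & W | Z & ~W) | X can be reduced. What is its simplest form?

(~(Z & W | (Z | ~X) & Z & ~W) | X) & ~(Z & W | Z & ~W) | X
= (~(Z & W | Z & ~W) | X) & ~(Z & W | Z & ~W) | X
= ~(Z & W | Z & ~W) | X
= ~Z | X

~Z | X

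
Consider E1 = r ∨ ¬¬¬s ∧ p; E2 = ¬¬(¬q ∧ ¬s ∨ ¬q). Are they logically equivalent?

No

E1: r ∨ ¬¬¬s ∧ p
    = r ∨ ¬s ∧ p   — double negation
E2: ¬¬(¬q ∧ ¬s ∨ ¬q)
    = ¬¬¬q   — absorption
    = ¬q   — double negation
These differ: at p=0, q=0, r=0, s=0, E1 = 0 but E2 = 1.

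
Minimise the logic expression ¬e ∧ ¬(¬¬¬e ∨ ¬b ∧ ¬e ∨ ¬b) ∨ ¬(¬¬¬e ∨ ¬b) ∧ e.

¬e ∧ ¬(¬¬¬e ∨ ¬b ∧ ¬e ∨ ¬b) ∨ ¬(¬¬¬e ∨ ¬b) ∧ e
= ¬e ∧ ¬(¬¬¬e ∨ ¬b) ∨ ¬(¬¬¬e ∨ ¬b) ∧ e   (absorption)
= ¬(¬¬¬e ∨ ¬b)   (distribution)
= ¬(¬e ∨ ¬b)   (double negation)
= e ∧ b   (De Morgan)

e ∧ b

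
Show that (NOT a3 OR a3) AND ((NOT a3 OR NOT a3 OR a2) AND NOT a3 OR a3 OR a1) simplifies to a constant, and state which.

(NOT a3 OR a3) AND ((NOT a3 OR NOT a3 OR a2) AND NOT a3 OR a3 OR a1)
= (NOT a3 OR a3) AND ((NOT a3 OR a2) AND NOT a3 OR a3 OR a1)
= (NOT a3 OR a3) AND (NOT a3 OR a3 OR a1)
= NOT a3 OR a3
= TRUE

TRUE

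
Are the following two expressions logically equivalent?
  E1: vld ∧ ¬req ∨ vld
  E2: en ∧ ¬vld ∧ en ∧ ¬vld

E1: vld ∧ ¬req ∨ vld
    = vld   [absorption]
E2: en ∧ ¬vld ∧ en ∧ ¬vld
    = en ∧ ¬vld   [idempotence]
These differ: at en=0, req=0, vld=1, E1 = 1 but E2 = 0.

No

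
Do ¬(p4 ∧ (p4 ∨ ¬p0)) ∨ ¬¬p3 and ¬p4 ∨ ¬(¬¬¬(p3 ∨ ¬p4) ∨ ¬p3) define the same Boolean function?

E1: ¬(p4 ∧ (p4 ∨ ¬p0)) ∨ ¬¬p3
    = ¬p4 ∨ ¬¬p3   [absorption]
    = ¬p4 ∨ p3   [double negation]
E2: ¬p4 ∨ ¬(¬¬¬(p3 ∨ ¬p4) ∨ ¬p3)
    = ¬p4 ∨ ¬(¬(p3 ∨ ¬p4) ∨ ¬p3)   [double negation]
    = ¬p4 ∨ (p3 ∨ ¬p4) ∧ p3   [De Morgan]
    = ¬p4 ∨ p3   [absorption]
Both reduce to ¬p4 ∨ p3, so they are equivalent.

Yes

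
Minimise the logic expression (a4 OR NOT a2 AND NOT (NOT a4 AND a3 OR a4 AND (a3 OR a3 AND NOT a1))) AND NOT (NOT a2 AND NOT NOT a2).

a4 OR NOT a2 AND NOT a3

(a4 OR NOT a2 AND NOT (NOT a4 AND a3 OR a4 AND (a3 OR a3 AND NOT a1))) AND NOT (NOT a2 AND NOT NOT a2)
= (a4 OR NOT a2 AND NOT (NOT a4 AND a3 OR a4 AND (a3 OR a3 AND NOT a1))) AND (a2 OR NOT a2)   (De Morgan)
= a4 OR NOT a2 AND NOT (NOT a4 AND a3 OR a4 AND (a3 OR a3 AND NOT a1))   (complement / identity)
= a4 OR NOT a2 AND NOT (NOT a4 AND a3 OR a4 AND a3)   (absorption)
= a4 OR NOT a2 AND NOT a3   (distribution)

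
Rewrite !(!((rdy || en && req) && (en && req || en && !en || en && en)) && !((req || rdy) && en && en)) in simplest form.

(req || rdy) && en

!(!((rdy || en && req) && (en && req || en && !en || en && en)) && !((req || rdy) && en && en))
= (rdy || en && req) && (en && req || en && !en || en && en) || (req || rdy) && en && en   — De Morgan
= en && req || rdy && (en && !en || en && en) || (req || rdy) && en && en   — distribution
= en && req || rdy && en || (req || rdy) && en && en   — distribution
= (req || rdy) && en || (req || rdy) && en && en   — distribution
= (req || rdy) && en   — absorption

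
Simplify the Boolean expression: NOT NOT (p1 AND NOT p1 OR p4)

p4

NOT NOT (p1 AND NOT p1 OR p4)
= NOT NOT p4   (complement / identity)
= p4   (double negation)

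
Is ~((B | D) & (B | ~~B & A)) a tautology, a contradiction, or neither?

~((B | D) & (B | ~~B & A))
= ~((B | D) & (B | B & A))   — double negation
= ~((B | D) & B)   — absorption
= ~B   — absorption
This depends on B, so it is not a constant.

neither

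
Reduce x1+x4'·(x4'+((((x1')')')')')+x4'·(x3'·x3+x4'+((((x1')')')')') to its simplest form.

x1+x4'·(x4'+((((x1')')')')')+x4'·(x3'·x3+x4'+((((x1')')')')')
= x1+x4'·(x4'+((((x1')')')')')+x4'·(x4'+((((x1')')')')')   — complement / identity
= x1+x4'·(x4'+((((x1')')')')')   — idempotence
= x1+x4'·(x4'+((x1')')')   — double negation
= x1+x4'·(x4'+x1')   — double negation
= x1+x4'   — absorption

x1+x4'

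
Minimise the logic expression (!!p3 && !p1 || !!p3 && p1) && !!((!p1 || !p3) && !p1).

(!!p3 && !p1 || !!p3 && p1) && !!((!p1 || !p3) && !p1)
= (!!p3 && !p1 || !!p3 && p1) && (!p1 || !p3) && !p1
= !!p3 && (!p1 || !p3) && !p1
= p3 && (!p1 || !p3) && !p1
= p3 && !p1

p3 && !p1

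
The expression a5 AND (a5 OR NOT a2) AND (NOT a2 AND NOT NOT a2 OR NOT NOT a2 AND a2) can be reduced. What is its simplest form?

a5 AND (a5 OR NOT a2) AND (NOT a2 AND NOT NOT a2 OR NOT NOT a2 AND a2)
= a5 AND (NOT a2 AND NOT NOT a2 OR NOT NOT a2 AND a2)   — absorption
= a5 AND NOT NOT a2   — distribution
= a5 AND a2   — double negation

a5 AND a2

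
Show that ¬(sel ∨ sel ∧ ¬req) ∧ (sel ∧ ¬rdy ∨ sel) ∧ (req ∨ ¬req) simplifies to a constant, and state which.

False

¬(sel ∨ sel ∧ ¬req) ∧ (sel ∧ ¬rdy ∨ sel) ∧ (req ∨ ¬req)
= ¬(sel ∨ sel ∧ ¬req) ∧ (sel ∧ ¬rdy ∨ sel)   (complement / identity)
= ¬sel ∧ (sel ∧ ¬rdy ∨ sel)   (absorption)
= ¬sel ∧ sel   (absorption)
= False   (complement)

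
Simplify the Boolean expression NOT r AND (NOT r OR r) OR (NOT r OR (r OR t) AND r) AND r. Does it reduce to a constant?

NOT r AND (NOT r OR r) OR (NOT r OR (r OR t) AND r) AND r
= NOT r AND (NOT r OR r) OR (NOT r OR r) AND r   — absorption
= NOT r OR r   — distribution
= TRUE   — complement

TRUE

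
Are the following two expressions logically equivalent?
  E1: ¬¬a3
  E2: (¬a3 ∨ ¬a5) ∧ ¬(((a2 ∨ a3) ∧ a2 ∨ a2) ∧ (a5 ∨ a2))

E1: ¬¬a3
    = a3
E2: (¬a3 ∨ ¬a5) ∧ ¬(((a2 ∨ a3) ∧ a2 ∨ a2) ∧ (a5 ∨ a2))
    = (¬a3 ∨ ¬a5) ∧ ¬((a2 ∨ a3) ∧ a2 ∧ a5 ∨ a2)
    = (¬a3 ∨ ¬a5) ∧ ¬(a2 ∧ a5 ∨ a2)
    = (¬a3 ∨ ¬a5) ∧ ¬a2
These differ: at a2=0, a3=1, a5=1, E1 = 1 but E2 = 0.

No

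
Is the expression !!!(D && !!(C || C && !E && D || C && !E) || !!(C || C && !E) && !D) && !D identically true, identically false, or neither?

neither

!!!(D && !!(C || C && !E && D || C && !E) || !!(C || C && !E) && !D) && !D
= !(D && !!(C || C && !E && D || C && !E) || !!(C || C && !E) && !D) && !D   (double negation)
= !(D && !!(C || C && !E) || !!(C || C && !E) && !D) && !D   (absorption)
= !!!(C || C && !E) && !D   (distribution)
= !!!C && !D   (absorption)
= !C && !D   (double negation)
This depends on C, D, so it is not a constant.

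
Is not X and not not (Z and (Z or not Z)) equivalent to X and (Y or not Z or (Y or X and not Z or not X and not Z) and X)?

No

E1: not X and not not (Z and (Z or not Z))
    = not X and not not Z   [complement / identity]
    = not X and Z   [double negation]
E2: X and (Y or not Z or (Y or X and not Z or not X and not Z) and X)
    = X and (Y or not Z or (Y or not Z) and X)   [distribution]
    = X and (Y or not Z)   [absorption]
These differ: at X=1, Y=1, Z=0, E1 = 0 but E2 = 1.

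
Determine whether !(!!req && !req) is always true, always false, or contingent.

always true

!(!!req && !req)
= !req || req
= true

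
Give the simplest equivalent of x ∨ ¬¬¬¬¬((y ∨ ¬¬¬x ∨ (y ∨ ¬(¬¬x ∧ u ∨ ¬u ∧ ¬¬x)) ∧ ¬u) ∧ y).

x ∨ ¬y

x ∨ ¬¬¬¬¬((y ∨ ¬¬¬x ∨ (y ∨ ¬(¬¬x ∧ u ∨ ¬u ∧ ¬¬x)) ∧ ¬u) ∧ y)
= x ∨ ¬¬¬¬¬((y ∨ ¬¬¬x ∨ (y ∨ ¬¬¬x) ∧ ¬u) ∧ y)
= x ∨ ¬¬¬¬¬((y ∨ ¬¬¬x) ∧ y)
= x ∨ ¬¬¬¬¬((y ∨ ¬x) ∧ y)
= x ∨ ¬¬¬((y ∨ ¬x) ∧ y)
= x ∨ ¬¬¬y
= x ∨ ¬y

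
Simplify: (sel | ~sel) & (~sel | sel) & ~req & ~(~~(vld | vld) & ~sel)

(sel | ~sel) & (~sel | sel) & ~req & ~(~~(vld | vld) & ~sel)
= (sel | ~sel) & ~req & ~(~~(vld | vld) & ~sel)   [complement / identity]
= (sel | ~sel) & ~req & (~(vld | vld) | sel)   [De Morgan]
= ~req & (~(vld | vld) | sel)   [complement / identity]
= ~req & (~vld | sel)   [idempotence]

~req & (~vld | sel)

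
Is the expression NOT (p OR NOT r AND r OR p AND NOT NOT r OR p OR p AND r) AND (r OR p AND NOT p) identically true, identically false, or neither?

neither

NOT (p OR NOT r AND r OR p AND NOT NOT r OR p OR p AND r) AND (r OR p AND NOT p)
= NOT (p OR NOT r AND r OR p AND NOT NOT r OR p OR p AND r) AND r   [complement / identity]
= NOT (p OR p AND NOT NOT r OR p OR p AND r) AND r   [complement / identity]
= NOT (p OR p AND r OR p OR p AND r) AND r   [double negation]
= NOT (p OR p AND r) AND r   [idempotence]
= NOT p AND r   [absorption]
This depends on p, r, so it is not a constant.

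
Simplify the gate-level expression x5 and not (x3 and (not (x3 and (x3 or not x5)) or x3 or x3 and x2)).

x5 and not x3

x5 and not (x3 and (not (x3 and (x3 or not x5)) or x3 or x3 and x2))
= x5 and not (x3 and (not (x3 and (x3 or not x5)) or x3))   (absorption)
= x5 and not (x3 and (not x3 or x3))   (absorption)
= x5 and not x3   (complement / identity)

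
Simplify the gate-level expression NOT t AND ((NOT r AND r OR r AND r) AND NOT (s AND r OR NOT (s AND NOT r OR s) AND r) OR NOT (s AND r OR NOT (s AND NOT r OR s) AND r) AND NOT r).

NOT t AND NOT r

NOT t AND ((NOT r AND r OR r AND r) AND NOT (s AND r OR NOT (s AND NOT r OR s) AND r) OR NOT (s AND r OR NOT (s AND NOT r OR s) AND r) AND NOT r)
= NOT t AND (r AND NOT (s AND r OR NOT (s AND NOT r OR s) AND r) OR NOT (s AND r OR NOT (s AND NOT r OR s) AND r) AND NOT r)
= NOT t AND (r OR NOT r) AND NOT (s AND r OR NOT (s AND NOT r OR s) AND r)
= NOT t AND NOT (s AND r OR NOT (s AND NOT r OR s) AND r)
= NOT t AND NOT (s AND r OR NOT s AND r)
= NOT t AND NOT r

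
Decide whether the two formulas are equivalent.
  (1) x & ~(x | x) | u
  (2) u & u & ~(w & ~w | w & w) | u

Yes

E1: x & ~(x | x) | u
    = x & ~x | u   [idempotence]
    = u   [complement / identity]
E2: u & u & ~(w & ~w | w & w) | u
    = u & u & ~w | u   [distribution]
    = u & ~w | u   [idempotence]
    = u   [absorption]
Both reduce to u, so they are equivalent.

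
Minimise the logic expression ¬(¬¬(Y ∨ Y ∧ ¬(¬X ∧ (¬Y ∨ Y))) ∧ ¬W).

¬(¬¬(Y ∨ Y ∧ ¬(¬X ∧ (¬Y ∨ Y))) ∧ ¬W)
= ¬(¬¬(Y ∨ Y ∧ ¬¬X) ∧ ¬W)   — complement / identity
= ¬(¬¬(Y ∨ Y ∧ X) ∧ ¬W)   — double negation
= ¬(¬¬Y ∧ ¬W)   — absorption
= ¬Y ∨ W   — De Morgan

¬Y ∨ W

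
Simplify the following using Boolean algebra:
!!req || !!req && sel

!!req || !!req && sel
= !!req   — absorption
= req   — double negation

req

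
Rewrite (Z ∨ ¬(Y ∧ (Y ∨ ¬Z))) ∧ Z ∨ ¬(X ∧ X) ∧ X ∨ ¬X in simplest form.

Z ∨ ¬X

(Z ∨ ¬(Y ∧ (Y ∨ ¬Z))) ∧ Z ∨ ¬(X ∧ X) ∧ X ∨ ¬X
= (Z ∨ ¬Y) ∧ Z ∨ ¬(X ∧ X) ∧ X ∨ ¬X   — absorption
= (Z ∨ ¬Y) ∧ Z ∨ ¬X ∧ X ∨ ¬X   — idempotence
= Z ∨ ¬X ∧ X ∨ ¬X   — absorption
= Z ∨ ¬X   — complement / identity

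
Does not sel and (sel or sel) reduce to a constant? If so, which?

yes, False

not sel and (sel or sel)
= not sel and sel   (idempotence)
= False   (complement)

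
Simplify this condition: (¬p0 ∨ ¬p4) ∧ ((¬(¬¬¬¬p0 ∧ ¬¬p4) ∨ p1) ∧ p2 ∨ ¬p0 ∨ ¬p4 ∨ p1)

¬p0 ∨ ¬p4

(¬p0 ∨ ¬p4) ∧ ((¬(¬¬¬¬p0 ∧ ¬¬p4) ∨ p1) ∧ p2 ∨ ¬p0 ∨ ¬p4 ∨ p1)
= (¬p0 ∨ ¬p4) ∧ ((¬(¬¬p0 ∧ ¬¬p4) ∨ p1) ∧ p2 ∨ ¬p0 ∨ ¬p4 ∨ p1)
= (¬p0 ∨ ¬p4) ∧ ((¬p0 ∨ ¬p4 ∨ p1) ∧ p2 ∨ ¬p0 ∨ ¬p4 ∨ p1)
= (¬p0 ∨ ¬p4) ∧ (¬p0 ∨ ¬p4 ∨ p1)
= ¬p0 ∨ ¬p4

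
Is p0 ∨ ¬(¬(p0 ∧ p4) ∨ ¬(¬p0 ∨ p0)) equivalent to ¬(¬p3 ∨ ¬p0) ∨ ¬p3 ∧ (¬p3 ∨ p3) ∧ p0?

E1: p0 ∨ ¬(¬(p0 ∧ p4) ∨ ¬(¬p0 ∨ p0))
    = p0 ∨ p0 ∧ p4 ∧ (¬p0 ∨ p0)   [De Morgan]
    = p0 ∨ p0 ∧ p4   [complement / identity]
    = p0   [absorption]
E2: ¬(¬p3 ∨ ¬p0) ∨ ¬p3 ∧ (¬p3 ∨ p3) ∧ p0
    = ¬(¬p3 ∨ ¬p0) ∨ ¬p3 ∧ p0   [complement / identity]
    = p3 ∧ p0 ∨ ¬p3 ∧ p0   [De Morgan]
    = p0   [distribution]
Both reduce to p0, so they are equivalent.

Yes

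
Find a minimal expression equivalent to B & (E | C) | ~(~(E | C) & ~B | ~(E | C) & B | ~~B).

B & (E | C) | ~(~(E | C) & ~B | ~(E | C) & B | ~~B)
= B & (E | C) | ~(~(E | C) | ~~B)   (distribution)
= B & (E | C) | (E | C) & ~B   (De Morgan)
= E | C   (distribution)

E | C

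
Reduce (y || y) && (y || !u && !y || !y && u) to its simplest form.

y

(y || y) && (y || !u && !y || !y && u)
= (y || y) && (y || !y)
= y && (y || !y)
= y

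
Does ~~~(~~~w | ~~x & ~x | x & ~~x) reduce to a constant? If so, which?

~~~(~~~w | ~~x & ~x | x & ~~x)
= ~(~~~w | ~~x & ~x | x & ~~x)   [double negation]
= ~(~~~w | (~x | x) & ~~x)   [distribution]
= ~(~~~w | ~~x)   [complement / identity]
= ~~w & ~x   [De Morgan]
= w & ~x   [double negation]
This depends on w, x, so it is not a constant.

no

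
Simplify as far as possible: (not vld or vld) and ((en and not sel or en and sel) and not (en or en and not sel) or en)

en

(not vld or vld) and ((en and not sel or en and sel) and not (en or en and not sel) or en)
= (not vld or vld) and ((en and not sel or en and sel) and not en or en)
= (not vld or vld) and (en and not en or en)
= (not vld or vld) and en
= en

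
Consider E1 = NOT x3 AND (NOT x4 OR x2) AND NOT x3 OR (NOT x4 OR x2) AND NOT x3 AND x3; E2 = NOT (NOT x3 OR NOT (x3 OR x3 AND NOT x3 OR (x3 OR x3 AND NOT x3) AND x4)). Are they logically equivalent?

E1: NOT x3 AND (NOT x4 OR x2) AND NOT x3 OR (NOT x4 OR x2) AND NOT x3 AND x3
    = (NOT x4 OR x2) AND NOT x3   [distribution]
E2: NOT (NOT x3 OR NOT (x3 OR x3 AND NOT x3 OR (x3 OR x3 AND NOT x3) AND x4))
    = NOT (NOT x3 OR NOT (x3 OR x3 AND NOT x3))   [absorption]
    = NOT (NOT x3 OR NOT x3)   [complement / identity]
    = x3 AND x3   [De Morgan]
    = x3   [idempotence]
These differ: at x2=1, x3=1, x4=0, E1 = 0 but E2 = 1.

No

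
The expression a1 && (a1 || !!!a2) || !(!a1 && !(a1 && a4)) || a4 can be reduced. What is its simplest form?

a1 || a4

a1 && (a1 || !!!a2) || !(!a1 && !(a1 && a4)) || a4
= a1 && (a1 || !a2) || !(!a1 && !(a1 && a4)) || a4   (double negation)
= a1 || !(!a1 && !(a1 && a4)) || a4   (absorption)
= a1 || a1 || a1 && a4 || a4   (De Morgan)
= a1 || a1 || a4   (absorption)
= a1 || a4   (idempotence)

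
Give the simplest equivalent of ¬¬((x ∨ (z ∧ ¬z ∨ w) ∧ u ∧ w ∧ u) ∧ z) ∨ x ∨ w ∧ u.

x ∨ w ∧ u

¬¬((x ∨ (z ∧ ¬z ∨ w) ∧ u ∧ w ∧ u) ∧ z) ∨ x ∨ w ∧ u
= (x ∨ (z ∧ ¬z ∨ w) ∧ u ∧ w ∧ u) ∧ z ∨ x ∨ w ∧ u   (double negation)
= (x ∨ w ∧ u ∧ w ∧ u) ∧ z ∨ x ∨ w ∧ u   (complement / identity)
= (x ∨ w ∧ u) ∧ z ∨ x ∨ w ∧ u   (idempotence)
= x ∨ w ∧ u   (absorption)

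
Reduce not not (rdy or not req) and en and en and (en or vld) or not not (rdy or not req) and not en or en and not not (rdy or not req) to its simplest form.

not not (rdy or not req) and en and en and (en or vld) or not not (rdy or not req) and not en or en and not not (rdy or not req)
= not not (rdy or not req) and en and (en or vld) or not not (rdy or not req) and not en or en and not not (rdy or not req)   [idempotence]
= not not (rdy or not req) and en or not not (rdy or not req) and not en or en and not not (rdy or not req)   [absorption]
= not not (rdy or not req) and en or not not (rdy or not req)   [distribution]
= not not (rdy or not req)   [absorption]
= rdy or not req   [double negation]

rdy or not req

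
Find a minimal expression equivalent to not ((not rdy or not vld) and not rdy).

rdy

not ((not rdy or not vld) and not rdy)
= not not rdy
= rdy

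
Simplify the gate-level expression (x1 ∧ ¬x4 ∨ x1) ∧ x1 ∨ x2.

(x1 ∧ ¬x4 ∨ x1) ∧ x1 ∨ x2
= x1 ∧ x1 ∨ x2   — absorption
= x1 ∨ x2   — idempotence

x1 ∨ x2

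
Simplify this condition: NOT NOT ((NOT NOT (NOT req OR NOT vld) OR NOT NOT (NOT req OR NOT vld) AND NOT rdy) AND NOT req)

NOT req

NOT NOT ((NOT NOT (NOT req OR NOT vld) OR NOT NOT (NOT req OR NOT vld) AND NOT rdy) AND NOT req)
= NOT NOT (NOT NOT (NOT req OR NOT vld) AND NOT req)
= NOT NOT ((NOT req OR NOT vld) AND NOT req)
= NOT NOT NOT req
= NOT req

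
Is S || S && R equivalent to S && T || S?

Yes

E1: S || S && R
    = S   (absorption)
E2: S && T || S
    = S   (absorption)
Both reduce to S, so they are equivalent.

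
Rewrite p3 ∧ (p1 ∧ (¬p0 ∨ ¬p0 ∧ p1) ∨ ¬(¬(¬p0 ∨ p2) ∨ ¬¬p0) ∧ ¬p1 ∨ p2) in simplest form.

p3 ∧ (p1 ∧ (¬p0 ∨ ¬p0 ∧ p1) ∨ ¬(¬(¬p0 ∨ p2) ∨ ¬¬p0) ∧ ¬p1 ∨ p2)
= p3 ∧ (p1 ∧ (¬p0 ∨ ¬p0 ∧ p1) ∨ (¬p0 ∨ p2) ∧ ¬p0 ∧ ¬p1 ∨ p2)   [De Morgan]
= p3 ∧ (p1 ∧ ¬p0 ∨ (¬p0 ∨ p2) ∧ ¬p0 ∧ ¬p1 ∨ p2)   [absorption]
= p3 ∧ (p1 ∧ ¬p0 ∨ ¬p0 ∧ ¬p1 ∨ p2)   [absorption]
= p3 ∧ (¬p0 ∨ p2)   [distribution]

p3 ∧ (¬p0 ∨ p2)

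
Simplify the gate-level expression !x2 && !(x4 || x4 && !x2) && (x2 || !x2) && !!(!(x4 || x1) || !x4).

!x2 && !x4

!x2 && !(x4 || x4 && !x2) && (x2 || !x2) && !!(!(x4 || x1) || !x4)
= !x2 && !(x4 || x4 && !x2) && (x2 || !x2) && !((x4 || x1) && x4)   (De Morgan)
= !x2 && !x4 && (x2 || !x2) && !((x4 || x1) && x4)   (absorption)
= !x2 && !x4 && !((x4 || x1) && x4)   (complement / identity)
= !x2 && !x4 && !x4   (absorption)
= !x2 && !x4   (idempotence)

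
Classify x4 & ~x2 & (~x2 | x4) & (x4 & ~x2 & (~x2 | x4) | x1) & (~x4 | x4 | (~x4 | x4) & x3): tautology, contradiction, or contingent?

contingent

x4 & ~x2 & (~x2 | x4) & (x4 & ~x2 & (~x2 | x4) | x1) & (~x4 | x4 | (~x4 | x4) & x3)
= x4 & ~x2 & (~x2 | x4) & (x4 & ~x2 & (~x2 | x4) | x1) & (~x4 | x4)   [absorption]
= x4 & ~x2 & (~x2 | x4) & (x4 & ~x2 & (~x2 | x4) | x1)   [complement / identity]
= x4 & ~x2 & (~x2 | x4)   [absorption]
= x4 & ~x2   [absorption]
This depends on x2, x4, so it is not a constant.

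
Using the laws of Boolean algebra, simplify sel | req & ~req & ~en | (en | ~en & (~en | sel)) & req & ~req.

sel | req & ~req & ~en | (en | ~en & (~en | sel)) & req & ~req
= sel | req & ~req & ~en | (en | ~en) & req & ~req   (absorption)
= sel | req & ~req & ~en | req & ~req   (complement / identity)
= sel | req & ~req   (absorption)
= sel   (complement / identity)

sel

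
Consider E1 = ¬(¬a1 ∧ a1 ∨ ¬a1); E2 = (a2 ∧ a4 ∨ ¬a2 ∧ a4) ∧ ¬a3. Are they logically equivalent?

E1: ¬(¬a1 ∧ a1 ∨ ¬a1)
    = ¬¬a1   — complement / identity
    = a1   — double negation
E2: (a2 ∧ a4 ∨ ¬a2 ∧ a4) ∧ ¬a3
    = a4 ∧ ¬a3   — distribution
These differ: at a1=1, a2=0, a3=1, a4=1, E1 = 1 but E2 = 0.

No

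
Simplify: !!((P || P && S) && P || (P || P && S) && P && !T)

P

!!((P || P && S) && P || (P || P && S) && P && !T)
= !!((P || P && S) && P)   — absorption
= !!(P && P)   — absorption
= P && P   — double negation
= P   — idempotence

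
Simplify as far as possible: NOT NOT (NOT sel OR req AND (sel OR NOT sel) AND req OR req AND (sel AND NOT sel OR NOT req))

NOT sel OR req

NOT NOT (NOT sel OR req AND (sel OR NOT sel) AND req OR req AND (sel AND NOT sel OR NOT req))
= NOT NOT (NOT sel OR req AND (sel OR NOT sel) AND req OR req AND NOT req)   (complement / identity)
= NOT NOT (NOT sel OR req AND req OR req AND NOT req)   (complement / identity)
= NOT NOT (NOT sel OR req AND (req OR NOT req))   (distribution)
= NOT NOT (NOT sel OR req)   (complement / identity)
= NOT sel OR req   (double negation)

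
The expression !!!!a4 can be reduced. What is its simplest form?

a4

!!!!a4
= !!a4   (double negation)
= a4   (double negation)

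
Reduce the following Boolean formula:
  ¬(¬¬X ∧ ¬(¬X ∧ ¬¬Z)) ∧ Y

¬X ∧ Y

¬(¬¬X ∧ ¬(¬X ∧ ¬¬Z)) ∧ Y
= ¬(¬¬X ∧ (X ∨ ¬Z)) ∧ Y   (De Morgan)
= ¬(X ∧ (X ∨ ¬Z)) ∧ Y   (double negation)
= ¬X ∧ Y   (absorption)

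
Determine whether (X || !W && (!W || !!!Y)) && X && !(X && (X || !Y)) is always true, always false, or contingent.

(X || !W && (!W || !!!Y)) && X && !(X && (X || !Y))
= (X || !W && (!W || !Y)) && X && !(X && (X || !Y))   — double negation
= (X || !W && (!W || !Y)) && X && !X   — absorption
= (X || !W) && X && !X   — absorption
= X && !X   — absorption
= false   — complement

always false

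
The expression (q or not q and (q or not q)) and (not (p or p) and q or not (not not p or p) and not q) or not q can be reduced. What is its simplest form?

not p or not q

(q or not q and (q or not q)) and (not (p or p) and q or not (not not p or p) and not q) or not q
= (q or not q) and (not (p or p) and q or not (not not p or p) and not q) or not q
= not (p or p) and q or not (not not p or p) and not q or not q
= not (p or p) and q or not (p or p) and not q or not q
= not (p or p) or not q
= not p or not q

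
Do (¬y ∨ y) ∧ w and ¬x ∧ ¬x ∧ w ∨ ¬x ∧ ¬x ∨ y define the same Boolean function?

No

E1: (¬y ∨ y) ∧ w
    = w   — complement / identity
E2: ¬x ∧ ¬x ∧ w ∨ ¬x ∧ ¬x ∨ y
    = ¬x ∧ ¬x ∨ y   — absorption
    = ¬x ∨ y   — idempotence
These differ: at w=0, x=0, y=0, E1 = 0 but E2 = 1.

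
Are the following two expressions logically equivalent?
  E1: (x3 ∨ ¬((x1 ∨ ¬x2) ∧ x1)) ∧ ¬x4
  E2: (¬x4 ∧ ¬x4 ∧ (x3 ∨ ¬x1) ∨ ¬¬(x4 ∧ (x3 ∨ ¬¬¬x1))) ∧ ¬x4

Yes

E1: (x3 ∨ ¬((x1 ∨ ¬x2) ∧ x1)) ∧ ¬x4
    = (x3 ∨ ¬x1) ∧ ¬x4   [absorption]
E2: (¬x4 ∧ ¬x4 ∧ (x3 ∨ ¬x1) ∨ ¬¬(x4 ∧ (x3 ∨ ¬¬¬x1))) ∧ ¬x4
    = (¬x4 ∧ (x3 ∨ ¬x1) ∨ ¬¬(x4 ∧ (x3 ∨ ¬¬¬x1))) ∧ ¬x4   [idempotence]
    = (¬x4 ∧ (x3 ∨ ¬x1) ∨ ¬¬(x4 ∧ (x3 ∨ ¬x1))) ∧ ¬x4   [double negation]
    = (¬x4 ∧ (x3 ∨ ¬x1) ∨ x4 ∧ (x3 ∨ ¬x1)) ∧ ¬x4   [double negation]
    = (x3 ∨ ¬x1) ∧ ¬x4   [distribution]
Both reduce to (x3 ∨ ¬x1) ∧ ¬x4, so they are equivalent.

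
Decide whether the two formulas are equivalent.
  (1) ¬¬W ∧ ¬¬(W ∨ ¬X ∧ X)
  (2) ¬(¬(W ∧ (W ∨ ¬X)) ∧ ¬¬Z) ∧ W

E1: ¬¬W ∧ ¬¬(W ∨ ¬X ∧ X)
    = ¬¬W ∧ ¬¬W   [complement / identity]
    = ¬¬W   [idempotence]
    = W   [double negation]
E2: ¬(¬(W ∧ (W ∨ ¬X)) ∧ ¬¬Z) ∧ W
    = ¬(¬W ∧ ¬¬Z) ∧ W   [absorption]
    = (W ∨ ¬Z) ∧ W   [De Morgan]
    = W   [absorption]
Both reduce to W, so they are equivalent.

Yes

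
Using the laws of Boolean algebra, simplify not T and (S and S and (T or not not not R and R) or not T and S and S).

not T and (S and S and (T or not not not R and R) or not T and S and S)
= not T and (S and S and (T or not R and R) or not T and S and S)   [double negation]
= not T and (S and S and T or not T and S and S)   [complement / identity]
= not T and S and S   [distribution]
= not T and S   [idempotence]

not T and S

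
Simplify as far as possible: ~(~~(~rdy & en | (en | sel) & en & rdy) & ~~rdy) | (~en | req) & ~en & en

~en | ~rdy

~(~~(~rdy & en | (en | sel) & en & rdy) & ~~rdy) | (~en | req) & ~en & en
= ~(~~(~rdy & en | en & rdy) & ~~rdy) | (~en | req) & ~en & en   (absorption)
= ~(~~(~rdy & en | en & rdy) & ~~rdy) | ~en & en   (absorption)
= ~(~~(~rdy & en | en & rdy) & ~~rdy)   (complement / identity)
= ~(~rdy & en | en & rdy) | ~rdy   (De Morgan)
= ~en | ~rdy   (distribution)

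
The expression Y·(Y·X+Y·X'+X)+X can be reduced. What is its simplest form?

Y·(Y·X+Y·X'+X)+X
= Y·(Y+X)+X
= Y+X

Y+X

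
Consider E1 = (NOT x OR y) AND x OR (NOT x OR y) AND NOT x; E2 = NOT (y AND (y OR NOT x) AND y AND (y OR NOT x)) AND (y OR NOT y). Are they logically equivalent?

No

E1: (NOT x OR y) AND x OR (NOT x OR y) AND NOT x
    = NOT x OR y   — distribution
E2: NOT (y AND (y OR NOT x) AND y AND (y OR NOT x)) AND (y OR NOT y)
    = NOT (y AND (y OR NOT x) AND y AND (y OR NOT x))   — complement / identity
    = NOT (y AND (y OR NOT x))   — idempotence
    = NOT y   — absorption
These differ: at x=1, y=1, E1 = 1 but E2 = 0.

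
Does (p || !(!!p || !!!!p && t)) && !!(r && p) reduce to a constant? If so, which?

no

(p || !(!!p || !!!!p && t)) && !!(r && p)
= (p || !(!!p || !!p && t)) && !!(r && p)
= (p || !!!p) && !!(r && p)
= (p || !p) && !!(r && p)
= !!(r && p)
= r && p
This depends on p, r, so it is not a constant.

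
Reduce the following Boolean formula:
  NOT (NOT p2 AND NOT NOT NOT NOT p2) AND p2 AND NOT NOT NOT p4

NOT (NOT p2 AND NOT NOT NOT NOT p2) AND p2 AND NOT NOT NOT p4
= NOT (NOT p2 AND NOT NOT p2) AND p2 AND NOT NOT NOT p4   — double negation
= (p2 OR NOT p2) AND p2 AND NOT NOT NOT p4   — De Morgan
= p2 AND NOT NOT NOT p4   — complement / identity
= p2 AND NOT p4   — double negation

p2 AND NOT p4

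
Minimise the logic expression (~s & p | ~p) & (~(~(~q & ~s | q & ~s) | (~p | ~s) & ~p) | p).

(~s & p | ~p) & (~(~(~q & ~s | q & ~s) | (~p | ~s) & ~p) | p)
= (~s & p | ~p) & (~(~(~q & ~s | q & ~s) | ~p) | p)   (absorption)
= (~s & p | ~p) & (~(~~s | ~p) | p)   (distribution)
= (~s & p | ~p) & (~s & p | p)   (De Morgan)
= ~p & p | ~s & p   (distribution)
= ~s & p   (complement / identity)

~s & p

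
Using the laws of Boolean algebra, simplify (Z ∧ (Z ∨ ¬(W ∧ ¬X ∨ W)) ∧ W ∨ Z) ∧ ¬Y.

(Z ∧ (Z ∨ ¬(W ∧ ¬X ∨ W)) ∧ W ∨ Z) ∧ ¬Y
= (Z ∧ (Z ∨ ¬W) ∧ W ∨ Z) ∧ ¬Y   (absorption)
= (Z ∧ W ∨ Z) ∧ ¬Y   (absorption)
= Z ∧ ¬Y   (absorption)

Z ∧ ¬Y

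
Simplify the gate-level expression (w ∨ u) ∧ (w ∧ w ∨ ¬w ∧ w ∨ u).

(w ∨ u) ∧ (w ∧ w ∨ ¬w ∧ w ∨ u)
= (w ∨ u) ∧ (w ∨ u)   [distribution]
= w ∨ u   [idempotence]

w ∨ u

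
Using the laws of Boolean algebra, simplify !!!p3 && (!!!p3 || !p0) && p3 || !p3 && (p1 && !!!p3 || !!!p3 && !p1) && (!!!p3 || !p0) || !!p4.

!!!p3 && (!!!p3 || !p0) && p3 || !p3 && (p1 && !!!p3 || !!!p3 && !p1) && (!!!p3 || !p0) || !!p4
= !!!p3 && (!!!p3 || !p0) && p3 || !p3 && !!!p3 && (!!!p3 || !p0) || !!p4   (distribution)
= !!!p3 && (!!!p3 || !p0) || !!p4   (distribution)
= !!!p3 || !!p4   (absorption)
= !p3 || !!p4   (double negation)
= !p3 || p4   (double negation)

!p3 || p4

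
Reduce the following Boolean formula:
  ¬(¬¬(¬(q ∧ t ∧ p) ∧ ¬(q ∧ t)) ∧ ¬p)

¬(¬¬(¬(q ∧ t ∧ p) ∧ ¬(q ∧ t)) ∧ ¬p)
= ¬(¬(q ∧ t ∧ p) ∧ ¬(q ∧ t)) ∨ p   [De Morgan]
= q ∧ t ∧ p ∨ q ∧ t ∨ p   [De Morgan]
= q ∧ t ∨ p   [absorption]

q ∧ t ∨ p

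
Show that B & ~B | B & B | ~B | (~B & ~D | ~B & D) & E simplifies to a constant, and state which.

1

B & ~B | B & B | ~B | (~B & ~D | ~B & D) & E
= B & ~B | B & B | ~B | ~B & E   [distribution]
= B | ~B | ~B & E   [distribution]
= B | ~B   [absorption]
= 1   [complement]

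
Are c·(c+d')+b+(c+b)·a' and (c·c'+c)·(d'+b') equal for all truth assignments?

E1: c·(c+d')+b+(c+b)·a'
    = c+b+(c+b)·a'
    = c+b
E2: (c·c'+c)·(d'+b')
    = c·(d'+b')
These differ: at a=1, b=1, c=0, d=1, E1 = 1 but E2 = 0.

No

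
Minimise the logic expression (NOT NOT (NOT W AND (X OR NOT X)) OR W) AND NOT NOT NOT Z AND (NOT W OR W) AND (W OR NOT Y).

(NOT NOT (NOT W AND (X OR NOT X)) OR W) AND NOT NOT NOT Z AND (NOT W OR W) AND (W OR NOT Y)
= (NOT NOT (NOT W AND (X OR NOT X)) OR W) AND NOT Z AND (NOT W OR W) AND (W OR NOT Y)   (double negation)
= (NOT W AND (X OR NOT X) OR W) AND NOT Z AND (NOT W OR W) AND (W OR NOT Y)   (double negation)
= (NOT W AND (X OR NOT X) OR W) AND NOT Z AND (W OR NOT Y)   (complement / identity)
= (NOT W OR W) AND NOT Z AND (W OR NOT Y)   (complement / identity)
= NOT Z AND (W OR NOT Y)   (complement / identity)

NOT Z AND (W OR NOT Y)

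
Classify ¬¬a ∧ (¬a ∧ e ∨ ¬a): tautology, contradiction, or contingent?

contradiction

¬¬a ∧ (¬a ∧ e ∨ ¬a)
= a ∧ (¬a ∧ e ∨ ¬a)   [double negation]
= a ∧ ¬a   [absorption]
= False   [complement]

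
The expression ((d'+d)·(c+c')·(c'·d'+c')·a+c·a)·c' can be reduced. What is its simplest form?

a·c'

((d'+d)·(c+c')·(c'·d'+c')·a+c·a)·c'
= ((d'+d)·(c+c')·c'·a+c·a)·c'   (absorption)
= ((d'+d)·c'·a+c·a)·c'   (complement / identity)
= (c'·a+c·a)·c'   (complement / identity)
= a·c'   (distribution)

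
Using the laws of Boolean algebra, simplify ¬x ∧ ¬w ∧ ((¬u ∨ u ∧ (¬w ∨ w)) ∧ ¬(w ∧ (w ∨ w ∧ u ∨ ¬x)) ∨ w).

¬x ∧ ¬w ∧ ((¬u ∨ u ∧ (¬w ∨ w)) ∧ ¬(w ∧ (w ∨ w ∧ u ∨ ¬x)) ∨ w)
= ¬x ∧ ¬w ∧ ((¬u ∨ u) ∧ ¬(w ∧ (w ∨ w ∧ u ∨ ¬x)) ∨ w)   — complement / identity
= ¬x ∧ ¬w ∧ ((¬u ∨ u) ∧ ¬(w ∧ (w ∨ ¬x)) ∨ w)   — absorption
= ¬x ∧ ¬w ∧ (¬(w ∧ (w ∨ ¬x)) ∨ w)   — complement / identity
= ¬x ∧ ¬w ∧ (¬w ∨ w)   — absorption
= ¬x ∧ ¬w   — complement / identity

¬x ∧ ¬w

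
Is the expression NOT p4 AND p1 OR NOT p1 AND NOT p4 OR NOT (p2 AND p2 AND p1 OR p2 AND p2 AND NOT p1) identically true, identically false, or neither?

neither

NOT p4 AND p1 OR NOT p1 AND NOT p4 OR NOT (p2 AND p2 AND p1 OR p2 AND p2 AND NOT p1)
= NOT p4 AND p1 OR NOT p1 AND NOT p4 OR NOT (p2 AND p2)   [distribution]
= NOT p4 AND p1 OR NOT p1 AND NOT p4 OR NOT p2   [idempotence]
= NOT p4 OR NOT p2   [distribution]
This depends on p2, p4, so it is not a constant.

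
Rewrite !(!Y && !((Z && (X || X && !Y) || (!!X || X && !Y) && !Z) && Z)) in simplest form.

!(!Y && !((Z && (X || X && !Y) || (!!X || X && !Y) && !Z) && Z))
= Y || (Z && (X || X && !Y) || (!!X || X && !Y) && !Z) && Z   (De Morgan)
= Y || (Z && (X || X && !Y) || (X || X && !Y) && !Z) && Z   (double negation)
= Y || (X || X && !Y) && Z   (distribution)
= Y || X && Z   (absorption)

Y || X && Z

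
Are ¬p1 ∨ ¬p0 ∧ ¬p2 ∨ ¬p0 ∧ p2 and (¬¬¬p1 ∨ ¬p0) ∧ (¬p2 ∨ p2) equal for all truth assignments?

Yes

E1: ¬p1 ∨ ¬p0 ∧ ¬p2 ∨ ¬p0 ∧ p2
    = ¬p1 ∨ ¬p0   (distribution)
E2: (¬¬¬p1 ∨ ¬p0) ∧ (¬p2 ∨ p2)
    = (¬p1 ∨ ¬p0) ∧ (¬p2 ∨ p2)   (double negation)
    = ¬p1 ∨ ¬p0   (complement / identity)
Both reduce to ¬p1 ∨ ¬p0, so they are equivalent.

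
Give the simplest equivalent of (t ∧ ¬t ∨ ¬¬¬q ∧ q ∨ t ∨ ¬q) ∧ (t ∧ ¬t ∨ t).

(t ∧ ¬t ∨ ¬¬¬q ∧ q ∨ t ∨ ¬q) ∧ (t ∧ ¬t ∨ t)
= (t ∧ ¬t ∨ ¬q ∧ q ∨ t ∨ ¬q) ∧ (t ∧ ¬t ∨ t)
= (t ∧ ¬t ∨ t ∨ ¬q) ∧ (t ∧ ¬t ∨ t)
= t ∧ ¬t ∨ t
= t

t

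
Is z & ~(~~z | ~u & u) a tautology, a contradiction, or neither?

contradiction

z & ~(~~z | ~u & u)
= z & ~~~z
= z & ~z
= 0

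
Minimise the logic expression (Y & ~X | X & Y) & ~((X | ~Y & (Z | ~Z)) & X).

Y & ~X

(Y & ~X | X & Y) & ~((X | ~Y & (Z | ~Z)) & X)
= (Y & ~X | X & Y) & ~((X | ~Y) & X)
= Y & ~((X | ~Y) & X)
= Y & ~X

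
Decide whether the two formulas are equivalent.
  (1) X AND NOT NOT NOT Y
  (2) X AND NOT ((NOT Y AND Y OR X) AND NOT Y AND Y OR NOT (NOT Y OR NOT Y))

Yes

E1: X AND NOT NOT NOT Y
    = X AND NOT Y
E2: X AND NOT ((NOT Y AND Y OR X) AND NOT Y AND Y OR NOT (NOT Y OR NOT Y))
    = X AND NOT (NOT Y AND Y OR NOT (NOT Y OR NOT Y))
    = X AND NOT (NOT Y AND Y OR Y AND Y)
    = X AND NOT Y
Both reduce to X AND NOT Y, so they are equivalent.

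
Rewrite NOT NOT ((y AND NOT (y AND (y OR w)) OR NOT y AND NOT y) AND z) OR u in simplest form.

NOT NOT ((y AND NOT (y AND (y OR w)) OR NOT y AND NOT y) AND z) OR u
= NOT NOT ((y AND NOT y OR NOT y AND NOT y) AND z) OR u   [absorption]
= NOT NOT (NOT y AND z) OR u   [distribution]
= NOT y AND z OR u   [double negation]

NOT y AND z OR u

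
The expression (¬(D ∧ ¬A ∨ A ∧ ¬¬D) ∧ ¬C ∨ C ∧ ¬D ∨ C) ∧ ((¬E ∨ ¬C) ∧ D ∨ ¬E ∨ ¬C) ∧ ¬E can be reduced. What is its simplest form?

(¬D ∨ C) ∧ ¬E

(¬(D ∧ ¬A ∨ A ∧ ¬¬D) ∧ ¬C ∨ C ∧ ¬D ∨ C) ∧ ((¬E ∨ ¬C) ∧ D ∨ ¬E ∨ ¬C) ∧ ¬E
= (¬(D ∧ ¬A ∨ A ∧ D) ∧ ¬C ∨ C ∧ ¬D ∨ C) ∧ ((¬E ∨ ¬C) ∧ D ∨ ¬E ∨ ¬C) ∧ ¬E   [double negation]
= (¬(D ∧ ¬A ∨ A ∧ D) ∧ ¬C ∨ C ∧ ¬D ∨ C) ∧ (¬E ∨ ¬C) ∧ ¬E   [absorption]
= (¬D ∧ ¬C ∨ C ∧ ¬D ∨ C) ∧ (¬E ∨ ¬C) ∧ ¬E   [distribution]
= (¬D ∨ C) ∧ (¬E ∨ ¬C) ∧ ¬E   [distribution]
= (¬D ∨ C) ∧ ¬E   [absorption]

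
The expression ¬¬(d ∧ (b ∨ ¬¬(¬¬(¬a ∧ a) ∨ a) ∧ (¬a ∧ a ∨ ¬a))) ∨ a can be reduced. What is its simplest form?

d ∧ b ∨ a

¬¬(d ∧ (b ∨ ¬¬(¬¬(¬a ∧ a) ∨ a) ∧ (¬a ∧ a ∨ ¬a))) ∨ a
= d ∧ (b ∨ ¬¬(¬¬(¬a ∧ a) ∨ a) ∧ (¬a ∧ a ∨ ¬a)) ∨ a
= d ∧ (b ∨ ¬¬(¬a ∧ a ∨ a) ∧ (¬a ∧ a ∨ ¬a)) ∨ a
= d ∧ (b ∨ (¬a ∧ a ∨ a) ∧ (¬a ∧ a ∨ ¬a)) ∨ a
= d ∧ (b ∨ a ∧ ¬a ∨ ¬a ∧ a) ∨ a
= d ∧ (b ∨ ¬a ∧ a) ∨ a
= d ∧ b ∨ a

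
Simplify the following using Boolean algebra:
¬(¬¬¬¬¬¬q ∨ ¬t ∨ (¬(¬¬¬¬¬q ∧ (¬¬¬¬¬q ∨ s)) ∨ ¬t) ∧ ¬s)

¬(¬¬¬¬¬¬q ∨ ¬t ∨ (¬(¬¬¬¬¬q ∧ (¬¬¬¬¬q ∨ s)) ∨ ¬t) ∧ ¬s)
= ¬(¬¬¬¬¬¬q ∨ ¬t ∨ (¬¬¬¬¬¬q ∨ ¬t) ∧ ¬s)   — absorption
= ¬(¬¬¬¬¬¬q ∨ ¬t)   — absorption
= ¬(¬¬¬¬q ∨ ¬t)   — double negation
= ¬(¬¬q ∨ ¬t)   — double negation
= ¬q ∧ t   — De Morgan

¬q ∧ t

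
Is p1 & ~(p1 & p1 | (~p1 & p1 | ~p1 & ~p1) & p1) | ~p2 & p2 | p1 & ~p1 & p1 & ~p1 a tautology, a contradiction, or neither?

contradiction

p1 & ~(p1 & p1 | (~p1 & p1 | ~p1 & ~p1) & p1) | ~p2 & p2 | p1 & ~p1 & p1 & ~p1
= p1 & ~(p1 & p1 | (~p1 & p1 | ~p1 & ~p1) & p1) | ~p2 & p2 | p1 & ~p1   [idempotence]
= p1 & ~(p1 & p1 | ~p1 & p1) | ~p2 & p2 | p1 & ~p1   [distribution]
= p1 & ~(p1 & p1 | ~p1 & p1) | ~p2 & p2   [complement / identity]
= p1 & ~p1 | ~p2 & p2   [distribution]
= p1 & ~p1   [complement / identity]
= 0   [complement]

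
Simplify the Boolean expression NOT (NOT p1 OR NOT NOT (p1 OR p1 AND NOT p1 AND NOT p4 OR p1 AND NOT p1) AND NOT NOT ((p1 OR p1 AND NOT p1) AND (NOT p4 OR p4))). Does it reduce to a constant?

NOT (NOT p1 OR NOT NOT (p1 OR p1 AND NOT p1 AND NOT p4 OR p1 AND NOT p1) AND NOT NOT ((p1 OR p1 AND NOT p1) AND (NOT p4 OR p4)))
= NOT (NOT p1 OR NOT NOT (p1 OR p1 AND NOT p1) AND NOT NOT ((p1 OR p1 AND NOT p1) AND (NOT p4 OR p4)))
= NOT (NOT p1 OR NOT NOT (p1 OR p1 AND NOT p1) AND NOT NOT (p1 OR p1 AND NOT p1))
= NOT (NOT p1 OR NOT NOT (p1 OR p1 AND NOT p1))
= p1 AND NOT (p1 OR p1 AND NOT p1)
= p1 AND NOT p1
= FALSE

FALSE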